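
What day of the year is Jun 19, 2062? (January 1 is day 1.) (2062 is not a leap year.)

Days in months before Jun: 31 + 28 + 31 + 30 + 31 = 151.
Plus 19 days into Jun → day 170.

170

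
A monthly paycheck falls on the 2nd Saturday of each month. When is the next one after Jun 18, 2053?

Jul 12, 2053

Jun 2053 starts on a Sunday; its first Saturday is the 7th, so the 2nd Saturday is the 14th — Jun 14, 2053.
That is not after Jun 18, 2053, so look at Jul 2053.
Jul 2053 starts on a Tuesday; its first Saturday is the 5th, so the 2nd Saturday is the 12th — Jul 12, 2053.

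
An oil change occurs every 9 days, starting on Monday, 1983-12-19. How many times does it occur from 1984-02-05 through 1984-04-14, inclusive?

Occurrences land 9·i days after 1983-12-19 for i = 0, 1, 2, …
1984-02-05 is 48 days after the start; 48 ÷ 9 = 5 remainder 3; since the remainder is 3, round up to i = 6. First occurrence in the window: #7 on 1984-02-11 (6×9 = 54 days in).
1984-04-14 is 117 days after the start; 117 ÷ 9 = 13 remainder 0. Last occurrence in the window: #14 on 1984-04-14.
Occurrences #7 through #14: 8 in total.

8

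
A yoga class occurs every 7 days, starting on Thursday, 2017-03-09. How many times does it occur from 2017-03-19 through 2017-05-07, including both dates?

7

Occurrences land 7·i days after 2017-03-09 for i = 0, 1, 2, …
2017-03-19 is 10 days after the start; 10 ÷ 7 = 1 remainder 3; since the remainder is 3, round up to i = 2. First occurrence in the window: #3 on 2017-03-23 (2×7 = 14 days in).
2017-05-07 is 59 days after the start; 59 ÷ 7 = 8 remainder 3. Last occurrence in the window: #9 on 2017-05-04.
Occurrences #3 through #9: 7 in total.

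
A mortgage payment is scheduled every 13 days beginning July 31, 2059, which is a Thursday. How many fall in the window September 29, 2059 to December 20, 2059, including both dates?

Occurrences land 13·i days after July 31, 2059 for i = 0, 1, 2, …
September 29, 2059 is 60 days after the start; 60 ÷ 13 = 4 remainder 8; since the remainder is 8, round up to i = 5. First occurrence in the window: #6 on October 4, 2059 (5×13 = 65 days in).
December 20, 2059 is 142 days after the start; 142 ÷ 13 = 10 remainder 12. Last occurrence in the window: #11 on December 8, 2059.
Occurrences #6 through #11: 6 in total.

6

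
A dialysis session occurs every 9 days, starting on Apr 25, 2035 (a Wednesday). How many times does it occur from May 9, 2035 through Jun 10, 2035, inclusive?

4

Occurrences land 9·i days after Apr 25, 2035 for i = 0, 1, 2, …
May 9, 2035 is 14 days after the start; 14 ÷ 9 = 1 remainder 5; since the remainder is 5, round up to i = 2. First occurrence in the window: #3 on May 13, 2035 (2×9 = 18 days in).
Jun 10, 2035 is 46 days after the start; 46 ÷ 9 = 5 remainder 1. Last occurrence in the window: #6 on Jun 9, 2035.
Occurrences #3 through #6: 4 in total.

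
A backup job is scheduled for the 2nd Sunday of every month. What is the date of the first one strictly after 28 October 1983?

13 November 1983

October 1983 starts on a Saturday; its first Sunday is the 2nd, so the 2nd Sunday is the 9th — 9 October 1983.
That is not after 28 October 1983, so look at November 1983.
November 1983 starts on a Tuesday; its first Sunday is the 6th, so the 2nd Sunday is the 13th — 13 November 1983.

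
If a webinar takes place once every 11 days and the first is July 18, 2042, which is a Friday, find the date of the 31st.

The 31st occurrence is 30 intervals after the first: 30 × 11 = 330 days after July 18, 2042.
July has 31 days — 13 days to the end of July leaves 317.
August has 31 days (286 left).
September has 30 days (256 left).
October has 31 days (225 left).
November has 30 days (195 left).
December has 31 days (164 left).
January has 31 days (133 left).
February has 28 days (105 left).
March has 31 days (74 left).
April has 30 days (44 left).
May has 31 days (13 left).
13 days into June → June 13, 2043.

June 13, 2043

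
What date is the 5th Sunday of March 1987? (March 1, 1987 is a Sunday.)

29 March 1987

March 1987 begins on a Sunday, so the first Sunday is March 1.
The 5th Sunday is 4 weeks later: 1 + 28 = 29.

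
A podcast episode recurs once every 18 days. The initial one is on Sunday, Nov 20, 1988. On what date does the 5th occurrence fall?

The 5th occurrence is 4 intervals after the first: 4 × 18 = 72 days after Nov 20, 1988.
Nov has 30 days — 10 days to the end of Nov leaves 62.
Dec has 31 days (31 left).
31 days into Jan → Jan 31, 1989.

Jan 31, 1989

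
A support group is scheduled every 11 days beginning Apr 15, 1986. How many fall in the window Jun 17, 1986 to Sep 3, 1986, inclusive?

7

Occurrences land 11·i days after Apr 15, 1986 for i = 0, 1, 2, …
Jun 17, 1986 is 63 days after the start; 63 ÷ 11 = 5 remainder 8; since the remainder is 8, round up to i = 6. First occurrence in the window: #7 on Jun 20, 1986 (6×11 = 66 days in).
Sep 3, 1986 is 141 days after the start; 141 ÷ 11 = 12 remainder 9. Last occurrence in the window: #13 on Aug 25, 1986.
Occurrences #7 through #13: 7 in total.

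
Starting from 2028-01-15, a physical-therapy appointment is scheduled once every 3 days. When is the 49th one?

The 49th occurrence is 48 intervals after the first: 48 × 3 = 144 days after 2028-01-15.
January has 31 days — 16 days to the end of January leaves 128.
February has 29 days (99 left).
March has 31 days (68 left).
April has 30 days (38 left).
May has 31 days (7 left).
7 days into June → 2028-06-07.

2028-06-07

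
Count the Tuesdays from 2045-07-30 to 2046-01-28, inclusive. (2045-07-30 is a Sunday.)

2045-07-30 is a Sunday; the first Tuesday on or after it is 2045-08-01 (2 days later).
From 2045-08-01 to 2046-01-28: 30 + 30 + 31 + 30 + 31 + 28 = 180 days (rest of August, September, October, November, December, January).
180 ÷ 7 = 25 full weeks with remainder 5, so 25 more Tuesdays after the first → 26.

26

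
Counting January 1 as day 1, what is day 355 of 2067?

December 21, 2067

January has 31 days (355 − 31 = 324 remain).
February has 28 days (324 − 28 = 296 remain).
March has 31 days (296 − 31 = 265 remain).
April has 30 days (265 − 30 = 235 remain).
May has 31 days (235 − 31 = 204 remain).
June has 30 days (204 − 30 = 174 remain).
July has 31 days (174 − 31 = 143 remain).
August has 31 days (143 − 31 = 112 remain).
September has 30 days (112 − 30 = 82 remain).
October has 31 days (82 − 31 = 51 remain).
November has 30 days (51 − 30 = 21 remain).
21 into December → December 21.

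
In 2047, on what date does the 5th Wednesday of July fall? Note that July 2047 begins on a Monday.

July 2047 begins on a Monday, so the first Wednesday is July 3 (2 days later).
The 5th Wednesday is 4 weeks later: 3 + 28 = 31.

July 31, 2047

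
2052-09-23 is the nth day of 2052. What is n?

267

Days in months before September: 31 + 29 + 31 + 30 + 31 + 30 + 31 + 31 = 244.
Plus 23 days into September → day 267.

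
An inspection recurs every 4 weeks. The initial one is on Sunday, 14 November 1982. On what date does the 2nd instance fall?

12 December 1982

The 2nd occurrence is 1 interval after the first: 1 × 28 = 28 days after 14 November 1982.
November has 30 days — 16 days to the end of November leaves 12.
12 days into December → 12 December 1982.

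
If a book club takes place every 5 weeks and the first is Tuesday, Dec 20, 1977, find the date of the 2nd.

Jan 24, 1978

The 2nd occurrence is 1 interval after the first: 1 × 35 = 35 days after Dec 20, 1977.
Dec has 31 days — 11 days to the end of Dec leaves 24.
24 days into Jan → Jan 24, 1978.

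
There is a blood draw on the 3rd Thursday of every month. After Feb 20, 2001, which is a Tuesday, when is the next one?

Feb 2001 starts on a Thursday; its first Thursday is the 1st, so the 3rd Thursday is the 15th — Feb 15, 2001.
That is not after Feb 20, 2001, so look at Mar 2001.
Mar 2001 starts on a Thursday; its first Thursday is the 1st, so the 3rd Thursday is the 15th — Mar 15, 2001.

Mar 15, 2001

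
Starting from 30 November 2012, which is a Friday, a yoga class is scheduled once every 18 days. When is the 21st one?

25 November 2013

The 21st occurrence is 20 intervals after the first: 20 × 18 = 360 days after 30 November 2012.
November has 30 days — 0 days to the end of November leaves 360.
December has 31 days (329 left).
January has 31 days (298 left).
February has 28 days (270 left).
March has 31 days (239 left).
April has 30 days (209 left).
May has 31 days (178 left).
June has 30 days (148 left).
July has 31 days (117 left).
August has 31 days (86 left).
September has 30 days (56 left).
October has 31 days (25 left).
25 days into November → 25 November 2013.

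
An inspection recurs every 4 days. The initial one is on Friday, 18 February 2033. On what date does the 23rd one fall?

17 May 2033

The 23rd occurrence is 22 intervals after the first: 22 × 4 = 88 days after 18 February 2033.
February has 28 days — 10 days to the end of February leaves 78.
March has 31 days (47 left).
April has 30 days (17 left).
17 days into May → 17 May 2033.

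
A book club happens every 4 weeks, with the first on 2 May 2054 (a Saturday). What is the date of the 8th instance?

The 8th occurrence is 7 intervals after the first: 7 × 28 = 196 days after 2 May 2054.
May has 31 days — 29 days to the end of May leaves 167.
June has 30 days (137 left).
July has 31 days (106 left).
August has 31 days (75 left).
September has 30 days (45 left).
October has 31 days (14 left).
14 days into November → 14 November 2054.

14 November 2054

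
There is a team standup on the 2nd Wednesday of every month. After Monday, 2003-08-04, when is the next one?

August 2003 starts on a Friday; its first Wednesday is the 6th, so the 2nd Wednesday is the 13th — 2003-08-13.
2003-08-13 is after 2003-08-04, so that is the next one.

2003-08-13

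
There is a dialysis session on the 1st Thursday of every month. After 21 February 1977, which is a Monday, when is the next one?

February 1977 starts on a Tuesday, so its 1st Thursday is 3 February 1977 (2 days in).
That is not after 21 February 1977, so look at March 1977.
March 1977 starts on a Tuesday, so its 1st Thursday is 3 March 1977 (2 days in).

3 March 1977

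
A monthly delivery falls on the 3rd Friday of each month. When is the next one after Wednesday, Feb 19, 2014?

Feb 21, 2014

Feb 2014 starts on a Saturday; its first Friday is the 7th, so the 3rd Friday is the 21st — Feb 21, 2014.
Feb 21, 2014 is after Feb 19, 2014, so that is the next one.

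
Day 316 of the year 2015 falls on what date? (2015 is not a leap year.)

January has 31 days (316 − 31 = 285 remain).
February has 28 days (285 − 28 = 257 remain).
March has 31 days (257 − 31 = 226 remain).
April has 30 days (226 − 30 = 196 remain).
May has 31 days (196 − 31 = 165 remain).
June has 30 days (165 − 30 = 135 remain).
July has 31 days (135 − 31 = 104 remain).
August has 31 days (104 − 31 = 73 remain).
September has 30 days (73 − 30 = 43 remain).
October has 31 days (43 − 31 = 12 remain).
12 into November → November 12.

2015-11-12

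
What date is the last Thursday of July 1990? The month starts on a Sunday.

1990-07-26

July 1990 begins on a Sunday, so the first Thursday is July 5 (4 days later).
July 1990 has 31 days. Adding weeks: 5, 12, 19, 26 — the last one ≤ 31 is the 26th.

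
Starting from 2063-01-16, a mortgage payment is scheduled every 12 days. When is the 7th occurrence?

The 7th occurrence is 6 intervals after the first: 6 × 12 = 72 days after 2063-01-16.
January has 31 days — 15 days to the end of January leaves 57.
February has 28 days (29 left).
29 days into March → 2063-03-29.

2063-03-29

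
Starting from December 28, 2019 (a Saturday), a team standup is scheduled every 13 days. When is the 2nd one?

The 2nd occurrence is 1 interval after the first: 1 × 13 = 13 days after December 28, 2019.
December has 31 days — 3 days to the end of December leaves 10.
10 days into January → January 10, 2020.

January 10, 2020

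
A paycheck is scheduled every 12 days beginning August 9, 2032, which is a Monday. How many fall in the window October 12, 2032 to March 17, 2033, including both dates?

13

Occurrences land 12·i days after August 9, 2032 for i = 0, 1, 2, …
October 12, 2032 is 64 days after the start; 64 ÷ 12 = 5 remainder 4; since the remainder is 4, round up to i = 6. First occurrence in the window: #7 on October 20, 2032 (6×12 = 72 days in).
March 17, 2033 is 220 days after the start; 220 ÷ 12 = 18 remainder 4. Last occurrence in the window: #19 on March 13, 2033.
Occurrences #7 through #19: 13 in total.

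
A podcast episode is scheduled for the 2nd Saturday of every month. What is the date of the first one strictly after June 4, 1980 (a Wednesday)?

June 1980 starts on a Sunday; its first Saturday is the 7th, so the 2nd Saturday is the 14th — June 14, 1980.
June 14, 1980 is after June 4, 1980, so that is the next one.

June 14, 1980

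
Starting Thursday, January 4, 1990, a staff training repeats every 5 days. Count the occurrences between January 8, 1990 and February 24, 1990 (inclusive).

10

Occurrences land 5·i days after January 4, 1990 for i = 0, 1, 2, …
January 8, 1990 is 4 days after the start; 4 ÷ 5 = 0 remainder 4; since the remainder is 4, round up to i = 1. First occurrence in the window: #2 on January 9, 1990 (1×5 = 5 days in).
February 24, 1990 is 51 days after the start; 51 ÷ 5 = 10 remainder 1. Last occurrence in the window: #11 on February 23, 1990.
Occurrences #2 through #11: 10 in total.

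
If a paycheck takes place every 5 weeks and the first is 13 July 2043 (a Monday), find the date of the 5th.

30 November 2043

The 5th occurrence is 4 intervals after the first: 4 × 35 = 140 days after 13 July 2043.
July has 31 days — 18 days to the end of July leaves 122.
August has 31 days (91 left).
September has 30 days (61 left).
October has 31 days (30 left).
30 days into November → 30 November 2043.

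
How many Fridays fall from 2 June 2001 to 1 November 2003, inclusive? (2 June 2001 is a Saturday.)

2 June 2001 is a Saturday; the first Friday on or after it is 8 June 2001 (6 days later).
From 8 June 2001 to 1 November 2003: 206 + 365 + 305 = 876 days (rest of 2001, 2002, to 1 November 2003 in 2003).
876 ÷ 7 = 125 full weeks with remainder 1, so 125 more Fridays after the first → 126.

126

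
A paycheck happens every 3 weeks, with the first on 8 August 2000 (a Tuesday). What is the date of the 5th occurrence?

31 October 2000

The 5th occurrence is 4 intervals after the first: 4 × 21 = 84 days after 8 August 2000.
August has 31 days — 23 days to the end of August leaves 61.
September has 30 days (31 left).
31 days into October → 31 October 2000.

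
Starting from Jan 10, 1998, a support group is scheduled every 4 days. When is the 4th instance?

The 4th occurrence is 3 intervals after the first: 3 × 4 = 12 days after Jan 10, 1998.
12 days later is Jan 22, 1998.

Jan 22, 1998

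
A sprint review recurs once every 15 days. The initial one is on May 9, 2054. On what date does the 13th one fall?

November 5, 2054

The 13th occurrence is 12 intervals after the first: 12 × 15 = 180 days after May 9, 2054.
May has 31 days — 22 days to the end of May leaves 158.
June has 30 days (128 left).
July has 31 days (97 left).
August has 31 days (66 left).
September has 30 days (36 left).
October has 31 days (5 left).
5 days into November → November 5, 2054.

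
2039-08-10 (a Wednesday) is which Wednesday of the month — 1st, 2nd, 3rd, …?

Day 10 falls in week ⌈10/7⌉ of the month.
Days 1–7 hold the 1st Wednesday, 8–14 the 2nd, 15–21 the 3rd, 22–28 the 4th, 29–31 the 5th.
10 is in the range for the 2nd.

2nd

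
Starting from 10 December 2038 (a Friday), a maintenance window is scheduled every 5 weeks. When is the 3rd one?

18 February 2039

The 3rd occurrence is 2 intervals after the first: 2 × 35 = 70 days after 10 December 2038.
December has 31 days — 21 days to the end of December leaves 49.
January has 31 days (18 left).
18 days into February → 18 February 2039.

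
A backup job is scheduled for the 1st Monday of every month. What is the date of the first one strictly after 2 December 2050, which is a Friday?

5 December 2050

December 2050 starts on a Thursday, so its 1st Monday is 5 December 2050 (4 days in).
5 December 2050 is after 2 December 2050, so that is the next one.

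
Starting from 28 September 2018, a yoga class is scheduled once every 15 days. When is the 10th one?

10 February 2019

The 10th occurrence is 9 intervals after the first: 9 × 15 = 135 days after 28 September 2018.
September has 30 days — 2 days to the end of September leaves 133.
October has 31 days (102 left).
November has 30 days (72 left).
December has 31 days (41 left).
January has 31 days (10 left).
10 days into February → 10 February 2019.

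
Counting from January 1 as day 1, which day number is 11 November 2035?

315

Days in months before November: 31 + 28 + 31 + 30 + 31 + 30 + 31 + 31 + 30 + 31 = 304.
Plus 11 days into November → day 315.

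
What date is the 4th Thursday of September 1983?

The first Thursday of September 1983 is September 1.
The 4th Thursday is 3 weeks later: 1 + 21 = 22.

1983-09-22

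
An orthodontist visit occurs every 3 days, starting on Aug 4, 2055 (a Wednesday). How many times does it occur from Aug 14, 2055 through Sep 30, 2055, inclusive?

Occurrences land 3·i days after Aug 4, 2055 for i = 0, 1, 2, …
Aug 14, 2055 is 10 days after the start; 10 ÷ 3 = 3 remainder 1; since the remainder is 1, round up to i = 4. First occurrence in the window: #5 on Aug 16, 2055 (4×3 = 12 days in).
Sep 30, 2055 is 57 days after the start; 57 ÷ 3 = 19 remainder 0. Last occurrence in the window: #20 on Sep 30, 2055.
Occurrences #5 through #20: 16 in total.

16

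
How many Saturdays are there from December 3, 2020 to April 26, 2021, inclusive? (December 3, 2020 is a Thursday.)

21

December 3, 2020 is a Thursday; the first Saturday on or after it is December 5, 2020 (2 days later).
From December 5, 2020 to April 26, 2021: 26 + 31 + 28 + 31 + 26 = 142 days (rest of December, January, February, March, April).
142 ÷ 7 = 20 full weeks with remainder 2, so 20 more Saturdays after the first → 21.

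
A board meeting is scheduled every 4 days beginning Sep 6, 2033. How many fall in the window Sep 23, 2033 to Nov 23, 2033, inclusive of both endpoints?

Occurrences land 4·i days after Sep 6, 2033 for i = 0, 1, 2, …
Sep 23, 2033 is 17 days after the start; 17 ÷ 4 = 4 remainder 1; since the remainder is 1, round up to i = 5. First occurrence in the window: #6 on Sep 26, 2033 (5×4 = 20 days in).
Nov 23, 2033 is 78 days after the start; 78 ÷ 4 = 19 remainder 2. Last occurrence in the window: #20 on Nov 21, 2033.
Occurrences #6 through #20: 15 in total.

15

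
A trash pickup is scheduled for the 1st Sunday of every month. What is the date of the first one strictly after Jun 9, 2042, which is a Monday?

Jul 6, 2042

Jun 2042 starts on a Sunday, so its 1st Sunday is Jun 1, 2042.
That is not after Jun 9, 2042, so look at Jul 2042.
Jul 2042 starts on a Tuesday, so its 1st Sunday is Jul 6, 2042 (5 days in).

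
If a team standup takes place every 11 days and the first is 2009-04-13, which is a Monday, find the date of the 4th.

The 4th occurrence is 3 intervals after the first: 3 × 11 = 33 days after 2009-04-13.
April has 30 days — 17 days to the end of April leaves 16.
16 days into May → 2009-05-16.

2009-05-16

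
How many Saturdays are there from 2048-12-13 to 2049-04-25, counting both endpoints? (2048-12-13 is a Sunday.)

2048-12-13 is a Sunday; the first Saturday on or after it is 2048-12-19 (6 days later).
From 2048-12-19 to 2049-04-25: 12 + 31 + 28 + 31 + 25 = 127 days (rest of December, January, February, March, April).
127 ÷ 7 = 18 full weeks with remainder 1, so 18 more Saturdays after the first → 19.

19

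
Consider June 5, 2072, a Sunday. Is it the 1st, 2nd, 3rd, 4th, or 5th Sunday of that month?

1st

Day 5 falls in week ⌈5/7⌉ of the month.
Days 1–7 hold the 1st Sunday, 8–14 the 2nd, 15–21 the 3rd, 22–28 the 4th, 29–31 the 5th.
5 is in the range for the 1st.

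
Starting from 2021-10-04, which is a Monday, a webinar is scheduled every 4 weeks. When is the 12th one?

The 12th occurrence is 11 intervals after the first: 11 × 28 = 308 days after 2021-10-04.
October has 31 days — 27 days to the end of October leaves 281.
November has 30 days (251 left).
December has 31 days (220 left).
January has 31 days (189 left).
February has 28 days (161 left).
March has 31 days (130 left).
April has 30 days (100 left).
May has 31 days (69 left).
June has 30 days (39 left).
July has 31 days (8 left).
8 days into August → 2022-08-08.

2022-08-08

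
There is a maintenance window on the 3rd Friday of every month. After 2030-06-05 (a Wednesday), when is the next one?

2030-06-21

June 2030 starts on a Saturday; its first Friday is the 7th, so the 3rd Friday is the 21st — 2030-06-21.
2030-06-21 is after 2030-06-05, so that is the next one.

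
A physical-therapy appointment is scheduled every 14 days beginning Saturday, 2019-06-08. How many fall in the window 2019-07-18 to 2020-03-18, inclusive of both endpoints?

18

Occurrences land 14·i days after 2019-06-08 for i = 0, 1, 2, …
2019-07-18 is 40 days after the start; 40 ÷ 14 = 2 remainder 12; since the remainder is 12, round up to i = 3. First occurrence in the window: #4 on 2019-07-20 (3×14 = 42 days in).
2020-03-18 is 284 days after the start; 284 ÷ 14 = 20 remainder 4. Last occurrence in the window: #21 on 2020-03-14.
Occurrences #4 through #21: 18 in total.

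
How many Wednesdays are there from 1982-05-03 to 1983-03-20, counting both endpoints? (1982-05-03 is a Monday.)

46

1982-05-03 is a Monday; the first Wednesday on or after it is 1982-05-05 (2 days later).
From 1982-05-05 to 1983-03-20: 26 + 30 + 31 + 31 + 30 + 31 + 30 + 31 + 31 + 28 + 20 = 319 days (rest of May, June, July, August, September, October, November, December, January, February, March).
319 ÷ 7 = 45 full weeks with remainder 4, so 45 more Wednesdays after the first → 46.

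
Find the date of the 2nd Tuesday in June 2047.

The first Tuesday of June 2047 is June 4.
The 2nd Tuesday is 1 weeks later: 4 + 7 = 11.

2047-06-11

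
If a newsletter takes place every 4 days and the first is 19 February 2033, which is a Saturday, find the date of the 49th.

30 August 2033

The 49th occurrence is 48 intervals after the first: 48 × 4 = 192 days after 19 February 2033.
February has 28 days — 9 days to the end of February leaves 183.
March has 31 days (152 left).
April has 30 days (122 left).
May has 31 days (91 left).
June has 30 days (61 left).
July has 31 days (30 left).
30 days into August → 30 August 2033.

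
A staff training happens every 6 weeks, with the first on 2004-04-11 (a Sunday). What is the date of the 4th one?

2004-08-15

The 4th occurrence is 3 intervals after the first: 3 × 42 = 126 days after 2004-04-11.
April has 30 days — 19 days to the end of April leaves 107.
May has 31 days (76 left).
June has 30 days (46 left).
July has 31 days (15 left).
15 days into August → 2004-08-15.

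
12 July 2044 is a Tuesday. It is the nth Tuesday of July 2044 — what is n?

2nd

Day 12 falls in week ⌈12/7⌉ of the month.
Days 1–7 hold the 1st Tuesday, 8–14 the 2nd, 15–21 the 3rd, 22–28 the 4th, 29–31 the 5th.
12 is in the range for the 2nd.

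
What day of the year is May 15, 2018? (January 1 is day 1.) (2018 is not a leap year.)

Days in months before May: 31 + 28 + 31 + 30 = 120.
Plus 15 days into May → day 135.

135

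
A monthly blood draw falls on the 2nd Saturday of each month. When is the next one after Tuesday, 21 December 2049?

December 2049 starts on a Wednesday; its first Saturday is the 4th, so the 2nd Saturday is the 11th — 11 December 2049.
That is not after 21 December 2049, so look at January 2050.
January 2050 starts on a Saturday; its first Saturday is the 1st, so the 2nd Saturday is the 8th — 8 January 2050.

8 January 2050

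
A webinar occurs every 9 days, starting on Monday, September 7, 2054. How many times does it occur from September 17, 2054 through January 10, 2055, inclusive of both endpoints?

Occurrences land 9·i days after September 7, 2054 for i = 0, 1, 2, …
September 17, 2054 is 10 days after the start; 10 ÷ 9 = 1 remainder 1; since the remainder is 1, round up to i = 2. First occurrence in the window: #3 on September 25, 2054 (2×9 = 18 days in).
January 10, 2055 is 125 days after the start; 125 ÷ 9 = 13 remainder 8. Last occurrence in the window: #14 on January 2, 2055.
Occurrences #3 through #14: 12 in total.

12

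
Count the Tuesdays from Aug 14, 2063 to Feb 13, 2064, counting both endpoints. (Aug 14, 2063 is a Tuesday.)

Aug 14, 2063 is a Tuesday; the first Tuesday on or after it is Aug 14, 2063.
From Aug 14, 2063 to Feb 13, 2064: 17 + 30 + 31 + 30 + 31 + 31 + 13 = 183 days (rest of Aug, Sep, Oct, Nov, Dec, Jan, Feb).
183 ÷ 7 = 26 full weeks with remainder 1, so 26 more Tuesdays after the first → 27.

27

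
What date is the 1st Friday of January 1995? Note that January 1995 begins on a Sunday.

January 1995 begins on a Sunday, so the first Friday is January 6 (5 days later).

6 January 1995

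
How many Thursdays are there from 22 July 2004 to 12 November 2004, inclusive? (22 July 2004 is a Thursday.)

22 July 2004 is a Thursday; the first Thursday on or after it is 22 July 2004.
From 22 July 2004 to 12 November 2004: 9 + 31 + 30 + 31 + 12 = 113 days (rest of July, August, September, October, November).
113 ÷ 7 = 16 full weeks with remainder 1, so 16 more Thursdays after the first → 17.

17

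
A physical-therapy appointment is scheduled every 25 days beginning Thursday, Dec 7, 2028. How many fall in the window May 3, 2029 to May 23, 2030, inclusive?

Occurrences land 25·i days after Dec 7, 2028 for i = 0, 1, 2, …
May 3, 2029 is 147 days after the start; 147 ÷ 25 = 5 remainder 22; since the remainder is 22, round up to i = 6. First occurrence in the window: #7 on May 6, 2029 (6×25 = 150 days in).
May 23, 2030 is 532 days after the start; 532 ÷ 25 = 21 remainder 7. Last occurrence in the window: #22 on May 16, 2030.
Occurrences #7 through #22: 16 in total.

16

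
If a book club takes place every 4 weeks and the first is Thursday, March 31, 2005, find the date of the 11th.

January 5, 2006

The 11th occurrence is 10 intervals after the first: 10 × 28 = 280 days after March 31, 2005.
March has 31 days — 0 days to the end of March leaves 280.
April has 30 days (250 left).
May has 31 days (219 left).
June has 30 days (189 left).
July has 31 days (158 left).
August has 31 days (127 left).
September has 30 days (97 left).
October has 31 days (66 left).
November has 30 days (36 left).
December has 31 days (5 left).
5 days into January → January 5, 2006.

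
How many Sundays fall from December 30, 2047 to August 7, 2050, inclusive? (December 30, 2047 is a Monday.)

136

December 30, 2047 is a Monday; the first Sunday on or after it is January 5, 2048 (6 days later).
From January 5, 2048 to August 7, 2050: 361 + 365 + 219 = 945 days (rest of 2048, 2049, to August 7, 2050 in 2050).
945 ÷ 7 = 135 full weeks with remainder 0, so 135 more Sundays after the first → 136.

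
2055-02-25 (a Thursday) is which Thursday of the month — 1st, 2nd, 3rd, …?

4th

Day 25 falls in week ⌈25/7⌉ of the month.
Days 1–7 hold the 1st Thursday, 8–14 the 2nd, 15–21 the 3rd, 22–28 the 4th, 29–31 the 5th.
25 is in the range for the 4th.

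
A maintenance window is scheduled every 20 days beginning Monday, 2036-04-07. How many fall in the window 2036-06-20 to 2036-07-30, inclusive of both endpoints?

Occurrences land 20·i days after 2036-04-07 for i = 0, 1, 2, …
2036-06-20 is 74 days after the start; 74 ÷ 20 = 3 remainder 14; since the remainder is 14, round up to i = 4. First occurrence in the window: #5 on 2036-06-26 (4×20 = 80 days in).
2036-07-30 is 114 days after the start; 114 ÷ 20 = 5 remainder 14. Last occurrence in the window: #6 on 2036-07-16.
Occurrences #5 through #6: 2 in total.

2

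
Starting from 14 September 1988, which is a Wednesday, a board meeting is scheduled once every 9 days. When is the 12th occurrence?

22 December 1988

The 12th occurrence is 11 intervals after the first: 11 × 9 = 99 days after 14 September 1988.
September has 30 days — 16 days to the end of September leaves 83.
October has 31 days (52 left).
November has 30 days (22 left).
22 days into December → 22 December 1988.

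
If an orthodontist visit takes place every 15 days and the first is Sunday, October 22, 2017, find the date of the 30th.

The 30th occurrence is 29 intervals after the first: 29 × 15 = 435 days after October 22, 2017.
October has 31 days — 9 days to the end of October leaves 426.
From end of October to end of 2017 is 61 days (365 left).
January has 31 days (334 left).
February has 28 days (306 left).
March has 31 days (275 left).
April has 30 days (245 left).
May has 31 days (214 left).
June has 30 days (184 left).
July has 31 days (153 left).
August has 31 days (122 left).
September has 30 days (92 left).
October has 31 days (61 left).
November has 30 days (31 left).
31 days into December → December 31, 2018.

December 31, 2018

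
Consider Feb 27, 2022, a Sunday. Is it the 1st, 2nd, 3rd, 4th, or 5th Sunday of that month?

Day 27 falls in week ⌈27/7⌉ of the month.
Days 1–7 hold the 1st Sunday, 8–14 the 2nd, 15–21 the 3rd, 22–28 the 4th, 29–31 the 5th.
27 is in the range for the 4th.

4th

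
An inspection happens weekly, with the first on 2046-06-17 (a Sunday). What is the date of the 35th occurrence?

The 35th occurrence is 34 intervals after the first: 34 × 7 = 238 days after 2046-06-17.
June has 30 days — 13 days to the end of June leaves 225.
July has 31 days (194 left).
August has 31 days (163 left).
September has 30 days (133 left).
October has 31 days (102 left).
November has 30 days (72 left).
December has 31 days (41 left).
January has 31 days (10 left).
10 days into February → 2047-02-10.

2047-02-10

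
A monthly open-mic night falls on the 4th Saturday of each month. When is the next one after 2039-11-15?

2039-11-26

November 2039 starts on a Tuesday; its first Saturday is the 5th, so the 4th Saturday is the 26th — 2039-11-26.
2039-11-26 is after 2039-11-15, so that is the next one.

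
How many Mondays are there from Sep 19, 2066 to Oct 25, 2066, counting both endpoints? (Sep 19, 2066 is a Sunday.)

Sep 19, 2066 is a Sunday; the first Monday on or after it is Sep 20, 2066 (1 day later).
From Sep 20, 2066 to Oct 25, 2066: 10 + 25 = 35 days (rest of Sep, Oct).
35 ÷ 7 = 5 full weeks with remainder 0, so 5 more Mondays after the first → 6.

6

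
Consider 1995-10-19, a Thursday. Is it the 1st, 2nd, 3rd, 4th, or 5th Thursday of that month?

Day 19 falls in week ⌈19/7⌉ of the month.
Days 1–7 hold the 1st Thursday, 8–14 the 2nd, 15–21 the 3rd, 22–28 the 4th, 29–31 the 5th.
19 is in the range for the 3rd.

3rd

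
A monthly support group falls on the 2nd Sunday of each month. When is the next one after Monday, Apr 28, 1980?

Apr 1980 starts on a Tuesday; its first Sunday is the 6th, so the 2nd Sunday is the 13th — Apr 13, 1980.
That is not after Apr 28, 1980, so look at May 1980.
May 1980 starts on a Thursday; its first Sunday is the 4th, so the 2nd Sunday is the 11th — May 11, 1980.

May 11, 1980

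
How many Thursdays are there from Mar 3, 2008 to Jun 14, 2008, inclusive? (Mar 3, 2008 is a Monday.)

15

Mar 3, 2008 is a Monday; the first Thursday on or after it is Mar 6, 2008 (3 days later).
From Mar 6, 2008 to Jun 14, 2008: 25 + 30 + 31 + 14 = 100 days (rest of Mar, Apr, May, Jun).
100 ÷ 7 = 14 full weeks with remainder 2, so 14 more Thursdays after the first → 15.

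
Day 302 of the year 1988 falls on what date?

October 28, 1988

January has 31 days (302 − 31 = 271 remain).
February has 29 days (271 − 29 = 242 remain).
March has 31 days (242 − 31 = 211 remain).
April has 30 days (211 − 30 = 181 remain).
May has 31 days (181 − 31 = 150 remain).
June has 30 days (150 − 30 = 120 remain).
July has 31 days (120 − 31 = 89 remain).
August has 31 days (89 − 31 = 58 remain).
September has 30 days (58 − 30 = 28 remain).
28 into October → October 28.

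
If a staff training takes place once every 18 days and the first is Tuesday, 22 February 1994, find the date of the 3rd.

30 March 1994

The 3rd occurrence is 2 intervals after the first: 2 × 18 = 36 days after 22 February 1994.
February has 28 days — 6 days to the end of February leaves 30.
30 days into March → 30 March 1994.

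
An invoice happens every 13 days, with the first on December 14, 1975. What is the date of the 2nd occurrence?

The 2nd occurrence is 1 interval after the first: 1 × 13 = 13 days after December 14, 1975.
13 days later is December 27, 1975.

December 27, 1975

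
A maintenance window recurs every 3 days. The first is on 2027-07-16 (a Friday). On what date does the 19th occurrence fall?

2027-09-08

The 19th occurrence is 18 intervals after the first: 18 × 3 = 54 days after 2027-07-16.
July has 31 days — 15 days to the end of July leaves 39.
August has 31 days (8 left).
8 days into September → 2027-09-08.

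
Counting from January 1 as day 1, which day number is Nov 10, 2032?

Days in months before Nov: 31 + 29 + 31 + 30 + 31 + 30 + 31 + 31 + 30 + 31 = 305.
Plus 10 days into Nov → day 315.

315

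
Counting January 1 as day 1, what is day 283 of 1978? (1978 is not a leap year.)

1978-10-10

January has 31 days (283 − 31 = 252 remain).
February has 28 days (252 − 28 = 224 remain).
March has 31 days (224 − 31 = 193 remain).
April has 30 days (193 − 30 = 163 remain).
May has 31 days (163 − 31 = 132 remain).
June has 30 days (132 − 30 = 102 remain).
July has 31 days (102 − 31 = 71 remain).
August has 31 days (71 − 31 = 40 remain).
September has 30 days (40 − 30 = 10 remain).
10 into October → October 10.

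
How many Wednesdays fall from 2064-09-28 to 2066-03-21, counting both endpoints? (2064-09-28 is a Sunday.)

77

2064-09-28 is a Sunday; the first Wednesday on or after it is 2064-10-01 (3 days later).
From 2064-10-01 to 2066-03-21: 91 + 365 + 80 = 536 days (rest of 2064, 2065, to 2066-03-21 in 2066).
536 ÷ 7 = 76 full weeks with remainder 4, so 76 more Wednesdays after the first → 77.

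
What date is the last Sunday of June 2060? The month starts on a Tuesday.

June 27, 2060

June 2060 begins on a Tuesday, so the first Sunday is June 6 (5 days later).
June 2060 has 30 days. Adding weeks: 6, 13, 20, 27 — the last one ≤ 30 is the 27th.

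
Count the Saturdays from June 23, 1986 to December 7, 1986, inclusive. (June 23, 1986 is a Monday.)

June 23, 1986 is a Monday; the first Saturday on or after it is June 28, 1986 (5 days later).
From June 28, 1986 to December 7, 1986: 2 + 31 + 31 + 30 + 31 + 30 + 7 = 162 days (rest of June, July, August, September, October, November, December).
162 ÷ 7 = 23 full weeks with remainder 1, so 23 more Saturdays after the first → 24.

24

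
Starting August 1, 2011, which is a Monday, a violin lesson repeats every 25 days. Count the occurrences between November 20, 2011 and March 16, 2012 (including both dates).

5

Occurrences land 25·i days after August 1, 2011 for i = 0, 1, 2, …
November 20, 2011 is 111 days after the start; 111 ÷ 25 = 4 remainder 11; since the remainder is 11, round up to i = 5. First occurrence in the window: #6 on December 4, 2011 (5×25 = 125 days in).
March 16, 2012 is 228 days after the start; 228 ÷ 25 = 9 remainder 3. Last occurrence in the window: #10 on March 13, 2012.
Occurrences #6 through #10: 5 in total.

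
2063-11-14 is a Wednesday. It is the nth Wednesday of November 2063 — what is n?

2nd

Day 14 falls in week ⌈14/7⌉ of the month.
Days 1–7 hold the 1st Wednesday, 8–14 the 2nd, 15–21 the 3rd, 22–28 the 4th, 29–31 the 5th.
14 is in the range for the 2nd.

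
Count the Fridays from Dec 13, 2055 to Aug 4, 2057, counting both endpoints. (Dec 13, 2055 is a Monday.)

86

Dec 13, 2055 is a Monday; the first Friday on or after it is Dec 17, 2055 (4 days later).
From Dec 17, 2055 to Aug 4, 2057: 14 + 366 + 216 = 596 days (rest of 2055, 2056, to Aug 4, 2057 in 2057).
596 ÷ 7 = 85 full weeks with remainder 1, so 85 more Fridays after the first → 86.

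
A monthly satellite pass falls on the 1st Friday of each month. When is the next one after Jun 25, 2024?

Jun 2024 starts on a Saturday, so its 1st Friday is Jun 7, 2024 (6 days in).
That is not after Jun 25, 2024, so look at Jul 2024.
Jul 2024 starts on a Monday, so its 1st Friday is Jul 5, 2024 (4 days in).

Jul 5, 2024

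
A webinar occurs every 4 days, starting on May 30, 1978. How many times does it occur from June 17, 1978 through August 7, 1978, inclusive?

13

Occurrences land 4·i days after May 30, 1978 for i = 0, 1, 2, …
June 17, 1978 is 18 days after the start; 18 ÷ 4 = 4 remainder 2; since the remainder is 2, round up to i = 5. First occurrence in the window: #6 on June 19, 1978 (5×4 = 20 days in).
August 7, 1978 is 69 days after the start; 69 ÷ 4 = 17 remainder 1. Last occurrence in the window: #18 on August 6, 1978.
Occurrences #6 through #18: 13 in total.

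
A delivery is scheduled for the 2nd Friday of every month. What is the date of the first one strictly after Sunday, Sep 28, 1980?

Oct 10, 1980

Sep 1980 starts on a Monday; its first Friday is the 5th, so the 2nd Friday is the 12th — Sep 12, 1980.
That is not after Sep 28, 1980, so look at Oct 1980.
Oct 1980 starts on a Wednesday; its first Friday is the 3rd, so the 2nd Friday is the 10th — Oct 10, 1980.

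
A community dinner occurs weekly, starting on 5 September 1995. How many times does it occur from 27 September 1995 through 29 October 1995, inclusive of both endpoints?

Occurrences land 7·i days after 5 September 1995 for i = 0, 1, 2, …
27 September 1995 is 22 days after the start; 22 ÷ 7 = 3 remainder 1; since the remainder is 1, round up to i = 4. First occurrence in the window: #5 on 3 October 1995 (4×7 = 28 days in).
29 October 1995 is 54 days after the start; 54 ÷ 7 = 7 remainder 5. Last occurrence in the window: #8 on 24 October 1995.
Occurrences #5 through #8: 4 in total.

4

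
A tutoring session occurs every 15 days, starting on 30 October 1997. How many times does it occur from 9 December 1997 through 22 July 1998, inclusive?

Occurrences land 15·i days after 30 October 1997 for i = 0, 1, 2, …
9 December 1997 is 40 days after the start; 40 ÷ 15 = 2 remainder 10; since the remainder is 10, round up to i = 3. First occurrence in the window: #4 on 14 December 1997 (3×15 = 45 days in).
22 July 1998 is 265 days after the start; 265 ÷ 15 = 17 remainder 10. Last occurrence in the window: #18 on 12 July 1998.
Occurrences #4 through #18: 15 in total.

15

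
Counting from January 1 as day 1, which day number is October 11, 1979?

284

Days in months before October: 31 + 28 + 31 + 30 + 31 + 30 + 31 + 31 + 30 = 273.
Plus 11 days into October → day 284.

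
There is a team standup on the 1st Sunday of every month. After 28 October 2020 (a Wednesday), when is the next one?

October 2020 starts on a Thursday, so its 1st Sunday is 4 October 2020 (3 days in).
That is not after 28 October 2020, so look at November 2020.
November 2020 starts on a Sunday, so its 1st Sunday is 1 November 2020.

1 November 2020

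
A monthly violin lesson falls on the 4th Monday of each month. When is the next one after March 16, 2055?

March 2055 starts on a Monday; its first Monday is the 1st, so the 4th Monday is the 22nd — March 22, 2055.
March 22, 2055 is after March 16, 2055, so that is the next one.

March 22, 2055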